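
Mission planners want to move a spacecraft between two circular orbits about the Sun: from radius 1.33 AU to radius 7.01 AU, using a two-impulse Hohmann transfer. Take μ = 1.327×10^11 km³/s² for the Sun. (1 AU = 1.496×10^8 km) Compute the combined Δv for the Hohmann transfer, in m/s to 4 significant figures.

In km: r₁ = 1.33 × 1.496×10^8 = 1.98968×10^8 km; r₂ = 7.01 × 1.496×10^8 = 1.048696×10^9 km.
The Hohmann ellipse has a_t = (r₁ + r₂)/2 = 6.23832×10^8 km.
At r₁ the circular-orbit speed is v₁ = √(μ/r₁) = 25.8252 km/s.
On the transfer ellipse at r₁, v² = μ(2/r − 1/a) gives v_p = √[μ(2/r₁ − 1/a_t)] = 33.4838 km/s.
First burn Δv₁ = |v_p − v₁| = 7.6586 km/s.
Circular speed at r₂: v₂ = √(μ/r₂) = 11.24892 km/s.
Transfer-orbit speed at r₂: v_a = √[μ(2/r₂ − 1/a_t)] = 6.352848 km/s.
Second burn Δv₂ = |v₂ − v_a| = 4.8961 km/s.
Δv = Δv₁ + Δv₂ = 7.6586 + 4.8961 = 12.55 km/s.

Δv = 12550 m/s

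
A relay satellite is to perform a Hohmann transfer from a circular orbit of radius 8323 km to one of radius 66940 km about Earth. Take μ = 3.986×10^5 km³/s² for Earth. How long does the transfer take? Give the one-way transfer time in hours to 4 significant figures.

t = 10.09 hours

Semi-major axis of the transfer orbit: a_t = (8323 + 66940)/2 = 37631.5 km.
By Kepler's third law the transfer-orbit period is T = 2π√(a_t³/μ), so t = T/2 = 36330 s.
Converting: 36330 s ÷ 3600 s/hour = 10.09 hours.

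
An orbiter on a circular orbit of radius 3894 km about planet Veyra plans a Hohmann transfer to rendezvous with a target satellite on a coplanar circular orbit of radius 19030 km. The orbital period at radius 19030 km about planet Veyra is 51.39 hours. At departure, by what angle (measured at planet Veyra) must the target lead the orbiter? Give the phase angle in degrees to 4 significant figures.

φ = 95.86°

From Kepler's third law T² = 4π²r³/μ at r = 19030 km, T = 51.39 hours = 51.39 × 3600 s = 1.85004×10^5 s: μ = 4π²r³/T² = 7949.03 km³/s².
Transfer-ellipse semi-major axis a_t = (r₁ + r₂)/2 = (3894 + 19030)/2 = 11462 km.
The half-period of the transfer ellipse is t = π√(a_t³/μ) = 43240 s.
Target angular speed ω₂ = √(μ/r₂³) = 3.3962×10^-5 rad/s.
Angle swept by the target during transfer: ω₂·t = 1.4685 rad = 84.14°.
The orbiter traverses 180° on the transfer ellipse, so the target must lead by 180° − 84.14° = 95.86°.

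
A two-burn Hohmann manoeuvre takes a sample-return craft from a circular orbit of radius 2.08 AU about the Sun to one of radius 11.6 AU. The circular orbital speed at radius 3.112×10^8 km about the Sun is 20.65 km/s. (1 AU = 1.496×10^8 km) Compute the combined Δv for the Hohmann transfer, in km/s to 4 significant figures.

From the circular-orbit relation v² = μ/r at r = 3.112×10^8 km: μ = v²r = (20.65)² × 3.112×10^8 = 1.32703×10^11 km³/s².
In km: r₁ = 2.08 × 1.496×10^8 = 3.11168×10^8 km; r₂ = 11.6 × 1.496×10^8 = 1.73536×10^9 km.
The Hohmann ellipse has a_t = (r₁ + r₂)/2 = 1.023264×10^9 km.
At r₁ the circular-orbit speed is v₁ = √(μ/r₁) = 20.651 km/s.
On the transfer ellipse at r₁, vis-viva equation gives v_p = √[μ(2/r₁ − 1/a_t)] = 26.893 km/s.
First burn Δv₁ = |v_p − v₁| = 6.242 km/s.
At r₂, v₂ = √(μ/r₂) = 8.74470 km/s.
Transfer-orbit speed at r₂: v_a = √[μ(2/r₂ − 1/a_t)] = 4.82224 km/s.
Second burn Δv₂ = |v₂ − v_a| = 3.922 km/s.
Δv = Δv₁ + Δv₂ = 6.242 + 3.922 = 10.16 km/s.

Δv = 10.16 km/s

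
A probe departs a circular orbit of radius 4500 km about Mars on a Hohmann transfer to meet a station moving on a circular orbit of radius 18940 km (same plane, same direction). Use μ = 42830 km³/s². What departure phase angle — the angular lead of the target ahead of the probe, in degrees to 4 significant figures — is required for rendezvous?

The Hohmann ellipse has a_t = (r₁ + r₂)/2 = 11720 km.
Transfer time t = π√(a_t³/μ) = 19260 s.
The target's mean motion on its circular orbit is ω₂ = √(μ/r₂³) = 7.940×10^-5 rad/s.
Angle swept by the target during transfer: ω₂·t = 1.5292 rad = 87.62°.
Arrival is 180° from departure on the ellipse, so φ = 180° − 87.62° = 92.38°.

φ = 92.38°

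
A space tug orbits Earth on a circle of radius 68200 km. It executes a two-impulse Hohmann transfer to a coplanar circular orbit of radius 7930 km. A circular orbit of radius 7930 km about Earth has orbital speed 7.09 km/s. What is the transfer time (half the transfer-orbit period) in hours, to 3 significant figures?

From the circular-orbit relation v² = μ/r at r = 7930 km: μ = v²r = (7.09)² × 7930 = 3.98626×10^5 km³/s².
Semi-major axis of the transfer orbit: a_t = (68200 + 7930)/2 = 38065 km.
Transfer time t = π√(a_t³/μ) = π√((38065)³ / 3.98626×10^5) = 36950 s.
Converting: 36950 s ÷ 3600 s/hour = 10.3 hours.

t = 10.3 hours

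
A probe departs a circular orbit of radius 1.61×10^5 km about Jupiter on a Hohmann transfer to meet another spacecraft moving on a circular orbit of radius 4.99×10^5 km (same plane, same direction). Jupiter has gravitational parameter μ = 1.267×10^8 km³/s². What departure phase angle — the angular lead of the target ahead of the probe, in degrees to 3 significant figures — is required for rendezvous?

φ = 83.2°

The Hohmann ellipse has a_t = (r₁ + r₂)/2 = 3.300×10^5 km.
The half-period of the transfer ellipse is t = π√(a_t³/μ) = 52909 s.
Target angular speed ω₂ = √(μ/r₂³) = 3.1933×10^-5 rad/s.
Angle swept by the target during transfer: ω₂·t = 1.6895 rad = 96.80°.
The probe traverses 180° on the transfer ellipse, so the target must lead by 180° − 96.80° = 83.2°.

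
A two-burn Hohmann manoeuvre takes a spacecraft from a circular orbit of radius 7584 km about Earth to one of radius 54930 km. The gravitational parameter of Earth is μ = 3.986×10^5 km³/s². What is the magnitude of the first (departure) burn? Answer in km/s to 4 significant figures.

The Hohmann ellipse has a_t = (r₁ + r₂)/2 = 31257 km.
Circular speed at r = 7584 km: v_c = √(μ/r) = 7.250 km/s.
Transfer-orbit speed at the same r (vis-viva, a = a_t): v_t = √[μ(2/r − 1/a_t)] = 9.611 km/s.
Δv₁ = |v_t − v_c| = |9.611 − 7.250| = 2.361 km/s.

Δv₁ = 2.361 km/s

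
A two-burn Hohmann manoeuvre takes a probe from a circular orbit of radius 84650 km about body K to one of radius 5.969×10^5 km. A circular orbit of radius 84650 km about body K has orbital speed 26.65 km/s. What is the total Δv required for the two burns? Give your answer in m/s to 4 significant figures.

Δv = 13650 m/s

From the circular-orbit relation v² = μ/r at r = 84650 km: μ = v²r = (26.65)² × 84650 = 6.01203×10^7 km³/s².
Transfer-ellipse semi-major axis a_t = (r₁ + r₂)/2 = (84650 + 5.969×10^5)/2 = 3.40775×10^5 km.
Circular speed at r₁: v₁ = √(μ/r₁) = √(6.01203×10^7/84650) = 26.6500 km/s.
On the transfer ellipse at r₁, vis-viva equation gives v_p = √[μ(2/r₁ − 1/a_t)] = 35.2707 km/s.
First burn Δv₁ = |v_p − v₁| = 8.6207 km/s.
Circular speed at r₂: v₂ = √(μ/r₂) = 10.036 km/s.
Transfer-orbit speed at r₂: v_a = √[μ(2/r₂ − 1/a_t)] = 5.0020 km/s.
Second burn Δv₂ = |v₂ − v_a| = 5.0340 km/s.
Total Δv = Δv₁ + Δv₂ = 13.65 km/s.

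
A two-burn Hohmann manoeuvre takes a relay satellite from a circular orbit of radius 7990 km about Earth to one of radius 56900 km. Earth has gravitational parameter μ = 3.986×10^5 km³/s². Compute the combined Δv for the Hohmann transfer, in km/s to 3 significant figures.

The Hohmann ellipse has a_t = (r₁ + r₂)/2 = 32445 km.
At r₁ the circular-orbit speed is v₁ = √(μ/r₁) = 7.0631 km/s.
On the transfer ellipse at r₁, v² = μ(2/r − 1/a) gives v_p = √[μ(2/r₁ − 1/a_t)] = 9.3536 km/s.
First burn Δv₁ = |v_p − v₁| = 2.2905 km/s.
Circular speed at r₂: v₂ = √(μ/r₂) = 2.6467 km/s.
Transfer-orbit speed at r₂: v_a = √[μ(2/r₂ − 1/a_t)] = 1.3134 km/s.
Second burn Δv₂ = |v₂ − v_a| = 1.3333 km/s.
Total Δv = Δv₁ + Δv₂ = 3.624 km/s.

Δv = 3.62 km/s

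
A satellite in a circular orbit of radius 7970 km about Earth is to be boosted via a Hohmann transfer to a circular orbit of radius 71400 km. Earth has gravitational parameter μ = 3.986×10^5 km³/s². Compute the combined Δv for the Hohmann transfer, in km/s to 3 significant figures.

Semi-major axis of the transfer orbit: a_t = (7970 + 71400)/2 = 39685 km.
At r₁ the circular-orbit speed is v₁ = √(μ/r₁) = 7.072 km/s.
Transfer-orbit speed at r₁ (vis-viva equation): v_p = √[μ(2/r₁ − 1/a_t)] = 9.486 km/s.
First burn Δv₁ = |v_p − v₁| = 2.414 km/s.
At r₂, v₂ = √(μ/r₂) = 2.363 km/s.
Transfer-orbit speed at r₂: v_a = √[μ(2/r₂ − 1/a_t)] = 1.059 km/s.
Second burn Δv₂ = |v₂ − v_a| = 1.304 km/s.
Total Δv = Δv₁ + Δv₂ = 3.718 km/s.

Δv = 3.72 km/s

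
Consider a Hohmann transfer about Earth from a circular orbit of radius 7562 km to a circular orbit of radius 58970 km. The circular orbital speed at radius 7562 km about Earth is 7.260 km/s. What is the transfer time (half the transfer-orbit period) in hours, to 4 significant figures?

From the circular-orbit relation v² = μ/r at r = 7562 km: μ = v²r = (7.260)² × 7562 = 3.98575×10^5 km³/s².
The Hohmann ellipse has a_t = (r₁ + r₂)/2 = 33266 km.
Half the transfer-orbit period gives t = π√(a_t³/μ) = 30192 s.
Converting: 30192 s ÷ 3600 s/hour = 8.387 hours.

t = 8.387 hours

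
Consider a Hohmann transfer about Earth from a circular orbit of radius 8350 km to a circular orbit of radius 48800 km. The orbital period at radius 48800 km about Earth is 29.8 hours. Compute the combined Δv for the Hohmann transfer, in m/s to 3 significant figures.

From Kepler's third law T² = 4π²r³/μ at r = 48800 km, T = 29.8 hours = 29.8 × 3600 s = 1.0728×10^5 s: μ = 4π²r³/T² = 3.98641×10^5 km³/s².
Semi-major axis of the transfer orbit: a_t = (8350 + 48800)/2 = 28575 km.
Circular speed at r₁: v₁ = √(μ/r₁) = √(3.98641×10^5/8350) = 6.910 km/s.
On the transfer ellipse at r₁, v² = μ(2/r − 1/a) gives v_p = √[μ(2/r₁ − 1/a_t)] = 9.030 km/s.
First burn Δv₁ = |v_p − v₁| = 2.120 km/s.
At r₂, v₂ = √(μ/r₂) = 2.858 km/s.
Transfer-orbit speed at r₂: v_a = √[μ(2/r₂ − 1/a_t)] = 1.545 km/s.
Second burn Δv₂ = |v₂ − v_a| = 1.313 km/s.
Δv = Δv₁ + Δv₂ = 2.120 + 1.313 = 3.433 km/s.

Δv = 3430 m/s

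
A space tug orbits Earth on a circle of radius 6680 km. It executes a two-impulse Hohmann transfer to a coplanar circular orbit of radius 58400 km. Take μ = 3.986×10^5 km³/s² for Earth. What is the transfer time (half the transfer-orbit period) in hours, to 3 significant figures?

Transfer-ellipse semi-major axis a_t = (r₁ + r₂)/2 = (6680 + 58400)/2 = 32540 km.
By Kepler's third law the transfer-orbit period is T = 2π√(a_t³/μ), so t = T/2 = 29210 s.
Converting: 29210 s ÷ 3600 s/hour = 8.11 hours.

t = 8.11 hours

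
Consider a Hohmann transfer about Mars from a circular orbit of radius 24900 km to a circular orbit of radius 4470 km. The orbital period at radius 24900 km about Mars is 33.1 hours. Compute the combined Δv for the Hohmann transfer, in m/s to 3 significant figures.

Δv = 1520 m/s

From Kepler's third law T² = 4π²r³/μ at r = 24900 km, T = 33.1 hours = 33.1 × 3600 s = 1.1916×10^5 s: μ = 4π²r³/T² = 42923.7 km³/s².
Transfer-ellipse semi-major axis a_t = (r₁ + r₂)/2 = (24900 + 4470)/2 = 14685 km.
Circular speed at r₁: v₁ = √(μ/r₁) = √(42923.7/24900) = 1.313 km/s.
On the transfer ellipse at r₁, v² = μ(2/r − 1/a) gives v_a = √[μ(2/r₁ − 1/a_t)] = 0.7244 km/s.
First burn Δv₁ = |v_a − v₁| = 0.5886 km/s.
Circular speed at r₂: v₂ = √(μ/r₂) = 3.0988 km/s.
Transfer-orbit speed at r₂: v_p = √[μ(2/r₂ − 1/a_t)] = 4.0351 km/s.
Second burn Δv₂ = |v₂ − v_p| = 0.9363 km/s.
Total Δv = Δv₁ + Δv₂ = 1.525 km/s.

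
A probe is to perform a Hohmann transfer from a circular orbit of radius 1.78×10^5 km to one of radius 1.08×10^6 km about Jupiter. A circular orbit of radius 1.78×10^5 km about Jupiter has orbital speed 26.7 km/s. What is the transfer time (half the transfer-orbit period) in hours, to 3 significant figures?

t = 38.6 hours

From the circular-orbit relation v² = μ/r at r = 1.78×10^5 km: μ = v²r = (26.7)² × 1.78×10^5 = 1.26894×10^8 km³/s².
Semi-major axis of the transfer orbit: a_t = (1.780×10^5 + 1.080×10^6)/2 = 6.290×10^5 km.
Half the transfer-orbit period gives t = π√(a_t³/μ) = 1.391×10^5 s.
Converting: 1.391×10^5 s ÷ 3600 s/hour = 38.6 hours.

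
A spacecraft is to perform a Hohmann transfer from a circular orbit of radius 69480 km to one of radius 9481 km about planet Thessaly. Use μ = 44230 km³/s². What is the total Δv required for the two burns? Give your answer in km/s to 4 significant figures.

Semi-major axis of the transfer orbit: a_t = (69480 + 9481)/2 = 39480.5 km.
At r₁ the circular-orbit speed is v₁ = √(μ/r₁) = 0.7979 km/s.
Transfer-orbit speed at r₁ (vis-viva equation): v_a = √[μ(2/r₁ − 1/a_t)] = 0.3910 km/s.
First burn Δv₁ = |v_a − v₁| = 0.4069 km/s.
At r₂, v₂ = √(μ/r₂) = 2.1599 km/s.
Transfer-orbit speed at r₂: v_p = √[μ(2/r₂ − 1/a_t)] = 2.8653 km/s.
Second burn Δv₂ = |v₂ − v_p| = 0.7054 km/s.
Δv = Δv₁ + Δv₂ = 0.4069 + 0.7054 = 1.112 km/s.

Δv = 1.112 km/s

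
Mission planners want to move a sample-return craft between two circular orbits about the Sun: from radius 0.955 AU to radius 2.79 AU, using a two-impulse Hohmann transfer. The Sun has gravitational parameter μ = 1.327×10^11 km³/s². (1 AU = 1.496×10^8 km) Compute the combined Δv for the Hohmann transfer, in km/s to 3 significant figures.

In km: r₁ = 0.955 × 1.496×10^8 = 1.42868×10^8 km; r₂ = 2.79 × 1.496×10^8 = 4.17384×10^8 km.
Transfer-ellipse semi-major axis a_t = (r₁ + r₂)/2 = (1.42868×10^8 + 4.17384×10^8)/2 = 2.80126×10^8 km.
At r₁ the circular-orbit speed is v₁ = √(μ/r₁) = 30.4767 km/s.
On the transfer ellipse at r₁, vis-viva equation gives v_p = √[μ(2/r₁ − 1/a_t)] = 37.2014 km/s.
First burn Δv₁ = |v_p − v₁| = 6.725 km/s.
At r₂, v₂ = √(μ/r₂) = 17.831 km/s.
Transfer-orbit speed at r₂: v_a = √[μ(2/r₂ − 1/a_t)] = 12.734 km/s.
Second burn Δv₂ = |v₂ − v_a| = 5.097 km/s.
Δv = Δv₁ + Δv₂ = 6.725 + 5.097 = 11.82 km/s.

Δv = 11.8 km/s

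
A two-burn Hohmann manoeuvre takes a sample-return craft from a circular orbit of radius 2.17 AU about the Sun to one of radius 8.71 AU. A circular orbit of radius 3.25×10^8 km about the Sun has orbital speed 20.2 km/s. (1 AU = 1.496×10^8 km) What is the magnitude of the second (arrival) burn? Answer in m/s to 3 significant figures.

From the circular-orbit relation v² = μ/r at r = 3.25×10^8 km: μ = v²r = (20.2)² × 3.25×10^8 = 1.32613×10^11 km³/s².
In km: r₁ = 2.17 × 1.496×10^8 = 3.24632×10^8 km; r₂ = 8.71 × 1.496×10^8 = 1.303016×10^9 km.
Semi-major axis of the transfer orbit: a_t = (3.24632×10^8 + 1.303016×10^9)/2 = 8.13824×10^8 km.
Circular speed at r = 1.303016×10^9 km: v_c = √(μ/r) = 10.0883 km/s.
Vis-viva on the transfer ellipse at r = 1.303016×10^9 km gives v_t = √[μ(2/r − 1/a_t)] = 6.37160 km/s.
Δv₂ = |v_t − v_c| = |6.37160 − 10.0883| = 3.717 km/s.

Δv₂ = 3720 m/s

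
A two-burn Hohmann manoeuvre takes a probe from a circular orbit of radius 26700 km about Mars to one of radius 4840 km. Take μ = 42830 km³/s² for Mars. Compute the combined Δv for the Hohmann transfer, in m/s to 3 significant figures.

Transfer-ellipse semi-major axis a_t = (r₁ + r₂)/2 = (26700 + 4840)/2 = 15770 km.
At r₁ the circular-orbit speed is v₁ = √(μ/r₁) = 1.26654 km/s.
On the transfer ellipse at r₁, vis-viva equation gives v_a = √[μ(2/r₁ − 1/a_t)] = 0.701658 km/s.
First burn Δv₁ = |v_a − v₁| = 0.5649 km/s.
Circular speed at r₂: v₂ = √(μ/r₂) = 2.975 km/s.
Transfer-orbit speed at r₂: v_p = √[μ(2/r₂ − 1/a_t)] = 3.871 km/s.
Second burn Δv₂ = |v₂ − v_p| = 0.8960 km/s.
Δv = Δv₁ + Δv₂ = 0.5649 + 0.8960 = 1.461 km/s.

Δv = 1460 m/s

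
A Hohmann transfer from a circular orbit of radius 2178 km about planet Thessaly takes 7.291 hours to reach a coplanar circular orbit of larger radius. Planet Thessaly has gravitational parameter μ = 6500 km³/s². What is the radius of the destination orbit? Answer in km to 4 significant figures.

r₂ = 13190 km

Transfer time t = 7.291 hours = 26247.6 s, and t = π√(a_t³/μ).
So a_t = (μ t²/π²)^(1/3) = (6500 × (26247.6)² / π²)^(1/3) = 7684.2 km.
Since a_t = (r₁ + r₂)/2, r₂ = 2a_t − r₁ = 2×7684.2 − 2178 = 13190.4 km.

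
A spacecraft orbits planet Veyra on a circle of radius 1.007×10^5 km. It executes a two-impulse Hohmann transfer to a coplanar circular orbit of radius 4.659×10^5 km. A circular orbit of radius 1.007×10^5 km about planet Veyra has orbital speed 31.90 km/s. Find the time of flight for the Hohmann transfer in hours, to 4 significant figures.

t = 13.00 hours

From the circular-orbit relation v² = μ/r at r = 1.007×10^5 km: μ = v²r = (31.90)² × 1.007×10^5 = 1.02473×10^8 km³/s².
Semi-major axis of the transfer orbit: a_t = (1.007×10^5 + 4.659×10^5)/2 = 2.833×10^5 km.
Transfer time t = π√(a_t³/μ) = π√((2.833×10^5)³ / 1.02473×10^8) = 46800 s.
Converting: 46800 s ÷ 3600 s/hour = 13.00 hours.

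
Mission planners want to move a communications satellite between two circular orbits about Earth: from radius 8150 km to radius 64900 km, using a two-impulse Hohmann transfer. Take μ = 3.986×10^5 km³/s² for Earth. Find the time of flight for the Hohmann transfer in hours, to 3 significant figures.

t = 9.65 hours

The Hohmann ellipse has a_t = (r₁ + r₂)/2 = 36525 km.
By Kepler's third law the transfer-orbit period is T = 2π√(a_t³/μ), so t = T/2 = 34730 s.
Converting: 34730 s ÷ 3600 s/hour = 9.65 hours.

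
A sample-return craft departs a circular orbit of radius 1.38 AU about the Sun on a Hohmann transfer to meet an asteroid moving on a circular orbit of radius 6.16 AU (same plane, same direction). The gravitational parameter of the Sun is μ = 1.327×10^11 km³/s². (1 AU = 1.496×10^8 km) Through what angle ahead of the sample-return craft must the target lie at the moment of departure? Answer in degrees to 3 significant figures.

In km: r₁ = 1.38 × 1.496×10^8 = 2.06448×10^8 km; r₂ = 6.16 × 1.496×10^8 = 9.21536×10^8 km.
Transfer-ellipse semi-major axis a_t = (r₁ + r₂)/2 = (2.06448×10^8 + 9.21536×10^8)/2 = 5.63992×10^8 km.
Transfer time t = π√(a_t³/μ) = 1.15511×10^8 s.
Target angular speed ω₂ = √(μ/r₂³) = 1.30217×10^-8 rad/s.
Angle swept by the target during transfer: ω₂·t = 1.5041 rad = 86.18°.
Arrival is 180° from departure on the ellipse, so φ = 180° − 86.18° = 93.8°.

φ = 93.8°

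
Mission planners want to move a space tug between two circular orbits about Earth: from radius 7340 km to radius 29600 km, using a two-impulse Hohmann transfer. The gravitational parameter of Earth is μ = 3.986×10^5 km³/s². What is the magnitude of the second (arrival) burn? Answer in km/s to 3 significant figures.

Δv₂ = 1.36 km/s

Semi-major axis of the transfer orbit: a_t = (7340 + 29600)/2 = 18470 km.
Circular speed at r = 29600 km: v_c = √(μ/r) = 3.6696 km/s.
Vis-viva on the transfer ellipse at r = 29600 km gives v_t = √[μ(2/r − 1/a_t)] = 2.3133 km/s.
Δv₂ = |v_t − v_c| = |2.3133 − 3.6696| = 1.356 km/s.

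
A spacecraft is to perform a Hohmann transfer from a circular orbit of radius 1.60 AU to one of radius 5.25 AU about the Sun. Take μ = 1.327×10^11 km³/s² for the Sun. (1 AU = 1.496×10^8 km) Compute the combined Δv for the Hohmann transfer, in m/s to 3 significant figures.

Δv = 9720 m/s

In km: r₁ = 1.60 × 1.496×10^8 = 2.3936×10^8 km; r₂ = 5.25 × 1.496×10^8 = 7.854×10^8 km.
Transfer-ellipse semi-major axis a_t = (r₁ + r₂)/2 = (2.3936×10^8 + 7.854×10^8)/2 = 5.1238×10^8 km.
Circular speed at r₁: v₁ = √(μ/r₁) = √(1.327×10^11/2.3936×10^8) = 23.5456 km/s.
On the transfer ellipse at r₁, vis-viva gives v_p = √[μ(2/r₁ − 1/a_t)] = 29.1514 km/s.
First burn Δv₁ = |v_p − v₁| = 5.606 km/s.
At r₂, v₂ = √(μ/r₂) = 12.998 km/s.
Transfer-orbit speed at r₂: v_a = √[μ(2/r₂ − 1/a_t)] = 8.8842 km/s.
Second burn Δv₂ = |v₂ − v_a| = 4.114 km/s.
Total Δv = Δv₁ + Δv₂ = 9.720 km/s.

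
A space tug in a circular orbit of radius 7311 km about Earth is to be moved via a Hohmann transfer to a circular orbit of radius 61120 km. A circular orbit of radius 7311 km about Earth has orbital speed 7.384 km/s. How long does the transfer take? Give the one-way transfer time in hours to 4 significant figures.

From the circular-orbit relation v² = μ/r at r = 7311 km: μ = v²r = (7.384)² × 7311 = 3.98621×10^5 km³/s².
Semi-major axis of the transfer orbit: a_t = (7311 + 61120)/2 = 34215.5 km.
Half the transfer-orbit period gives t = π√(a_t³/μ) = 31492 s.
Converting: 31492 s ÷ 3600 s/hour = 8.748 hours.

t = 8.748 hours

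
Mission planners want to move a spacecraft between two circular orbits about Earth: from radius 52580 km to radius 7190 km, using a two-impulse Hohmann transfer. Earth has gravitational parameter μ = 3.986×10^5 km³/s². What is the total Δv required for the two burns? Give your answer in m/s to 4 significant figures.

The Hohmann ellipse has a_t = (r₁ + r₂)/2 = 29885 km.
Circular speed at r₁: v₁ = √(μ/r₁) = √(3.986×10^5/52580) = 2.7533 km/s.
On the transfer ellipse at r₁, vis-viva equation gives v_a = √[μ(2/r₁ − 1/a_t)] = 1.3505 km/s.
First burn Δv₁ = |v_a − v₁| = 1.403 km/s.
Circular speed at r₂: v₂ = √(μ/r₂) = 7.446 km/s.
Transfer-orbit speed at r₂: v_p = √[μ(2/r₂ − 1/a_t)] = 9.876 km/s.
Second burn Δv₂ = |v₂ − v_p| = 2.430 km/s.
Total Δv = Δv₁ + Δv₂ = 3.833 km/s.

Δv = 3833 m/s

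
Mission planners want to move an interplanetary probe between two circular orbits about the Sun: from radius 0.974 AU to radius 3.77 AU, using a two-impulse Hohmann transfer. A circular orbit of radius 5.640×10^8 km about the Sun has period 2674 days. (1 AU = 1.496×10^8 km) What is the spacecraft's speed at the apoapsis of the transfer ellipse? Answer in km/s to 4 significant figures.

v = 9.829 km/s

From Kepler's third law T² = 4π²r³/μ at r = 5.640×10^8 km, T = 2674 days = 2674 × 86400 s = 2.310336×10^8 s: μ = 4π²r³/T² = 1.32693×10^11 km³/s².
In km: r₁ = 0.974 × 1.496×10^8 = 1.457104×10^8 km; r₂ = 3.77 × 1.496×10^8 = 5.63992×10^8 km.
The Hohmann ellipse has a_t = (r₁ + r₂)/2 = 3.548512×10^8 km.
At apoapsis, r = 5.63992×10^8 km.
Applying v² = μ(2/r − 1/a_t): v = 9.829 km/s.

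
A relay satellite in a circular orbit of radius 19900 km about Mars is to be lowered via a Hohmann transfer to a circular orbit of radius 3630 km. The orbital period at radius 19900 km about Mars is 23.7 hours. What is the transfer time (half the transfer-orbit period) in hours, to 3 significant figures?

t = 5.39 hours

From Kepler's third law T² = 4π²r³/μ at r = 19900 km, T = 23.7 hours = 23.7 × 3600 s = 85320 s: μ = 4π²r³/T² = 42738.3 km³/s².
Transfer-ellipse semi-major axis a_t = (r₁ + r₂)/2 = (19900 + 3630)/2 = 11765 km.
Half the transfer-orbit period gives t = π√(a_t³/μ) = 19390 s.
Converting: 19390 s ÷ 3600 s/hour = 5.39 hours.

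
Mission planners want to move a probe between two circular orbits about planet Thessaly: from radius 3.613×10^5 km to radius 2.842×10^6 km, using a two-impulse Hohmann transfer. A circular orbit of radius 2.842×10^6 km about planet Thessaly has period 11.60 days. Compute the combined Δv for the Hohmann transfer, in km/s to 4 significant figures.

Δv = 25.95 km/s

From Kepler's third law T² = 4π²r³/μ at r = 2.842×10^6 km, T = 11.60 days = 11.60 × 86400 s = 1.00224×10^6 s: μ = 4π²r³/T² = 9.02170×10^8 km³/s².
The Hohmann ellipse has a_t = (r₁ + r₂)/2 = 1.60165×10^6 km.
Circular speed at r₁: v₁ = √(μ/r₁) = √(9.02170×10^8/3.613×10^5) = 49.970 km/s.
On the transfer ellipse at r₁, v² = μ(2/r − 1/a) gives v_p = √[μ(2/r₁ − 1/a_t)] = 66.564 km/s.
First burn Δv₁ = |v_p − v₁| = 16.594 km/s.
Circular speed at r₂: v₂ = √(μ/r₂) = 17.8169 km/s.
Transfer-orbit speed at r₂: v_a = √[μ(2/r₂ − 1/a_t)] = 8.46218 km/s.
Second burn Δv₂ = |v₂ − v_a| = 9.3547 km/s.
Total Δv = Δv₁ + Δv₂ = 25.95 km/s.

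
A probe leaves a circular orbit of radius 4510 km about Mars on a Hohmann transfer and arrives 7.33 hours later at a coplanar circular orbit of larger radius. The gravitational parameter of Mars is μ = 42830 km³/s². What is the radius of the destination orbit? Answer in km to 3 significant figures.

Transfer time t = 7.33 hours = 26388 s, and t = π√(a_t³/μ).
So a_t = (μ t²/π²)^(1/3) = (42830 × (26388)² / π²)^(1/3) = 14457 km.
Since a_t = (r₁ + r₂)/2, r₂ = 2a_t − r₁ = 2×14457 − 4510 = 24404 km.

r₂ = 24400 km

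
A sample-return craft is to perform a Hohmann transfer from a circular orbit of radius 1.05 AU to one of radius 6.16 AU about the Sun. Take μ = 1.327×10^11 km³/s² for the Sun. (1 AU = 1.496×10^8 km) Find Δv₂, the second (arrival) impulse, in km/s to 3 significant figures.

Δv₂ = 5.52 km/s

In km: r₁ = 1.05 × 1.496×10^8 = 1.5708×10^8 km; r₂ = 6.16 × 1.496×10^8 = 9.21536×10^8 km.
Semi-major axis of the transfer orbit: a_t = (1.5708×10^8 + 9.21536×10^8)/2 = 5.39308×10^8 km.
Circular speed at r = 9.21536×10^8 km: v_c = √(μ/r) = 12.00 km/s.
Transfer-orbit speed at the same r (vis-viva, a = a_t): v_t = √[μ(2/r − 1/a_t)] = 6.476 km/s.
Δv₂ = |v_t − v_c| = |6.476 − 12.00| = 5.524 km/s.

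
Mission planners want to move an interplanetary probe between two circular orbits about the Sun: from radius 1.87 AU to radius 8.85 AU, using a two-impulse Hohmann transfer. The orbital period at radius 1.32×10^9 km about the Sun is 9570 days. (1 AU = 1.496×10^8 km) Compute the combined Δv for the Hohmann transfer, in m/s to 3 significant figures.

From Kepler's third law T² = 4π²r³/μ at r = 1.32×10^9 km, T = 9570 days = 9570 × 86400 s = 8.26848×10^8 s: μ = 4π²r³/T² = 1.32810×10^11 km³/s².
In km: r₁ = 1.87 × 1.496×10^8 = 2.79752×10^8 km; r₂ = 8.85 × 1.496×10^8 = 1.32396×10^9 km.
The Hohmann ellipse has a_t = (r₁ + r₂)/2 = 8.01856×10^8 km.
Circular speed at r₁: v₁ = √(μ/r₁) = √(1.32810×10^11/2.79752×10^8) = 21.7886 km/s.
Transfer-orbit speed at r₁ (vis-viva): v_p = √[μ(2/r₁ − 1/a_t)] = 27.9974 km/s.
First burn Δv₁ = |v_p − v₁| = 6.209 km/s.
At r₂, v₂ = √(μ/r₂) = 10.016 km/s.
Transfer-orbit speed at r₂: v_a = √[μ(2/r₂ − 1/a_t)] = 5.9158 km/s.
Second burn Δv₂ = |v₂ − v_a| = 4.100 km/s.
Total Δv = Δv₁ + Δv₂ = 10.31 km/s.

Δv = 10300 m/s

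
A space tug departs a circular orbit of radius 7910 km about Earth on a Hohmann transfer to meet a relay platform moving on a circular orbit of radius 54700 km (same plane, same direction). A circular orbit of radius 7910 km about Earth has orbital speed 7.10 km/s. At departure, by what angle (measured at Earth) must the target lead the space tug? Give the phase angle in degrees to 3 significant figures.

From the circular-orbit relation v² = μ/r at r = 7910 km: μ = v²r = (7.10)² × 7910 = 3.98743×10^5 km³/s².
The Hohmann ellipse has a_t = (r₁ + r₂)/2 = 31305 km.
The half-period of the transfer ellipse is t = π√(a_t³/μ) = 27556.5 s.
The target's mean motion on its circular orbit is ω₂ = √(μ/r₂³) = 4.93589×10^-5 rad/s.
Angle swept by the target during transfer: ω₂·t = 1.3602 rad = 77.93°.
The space tug traverses 180° on the transfer ellipse, so the target must lead by 180° − 77.93° = 102°.

φ = 102°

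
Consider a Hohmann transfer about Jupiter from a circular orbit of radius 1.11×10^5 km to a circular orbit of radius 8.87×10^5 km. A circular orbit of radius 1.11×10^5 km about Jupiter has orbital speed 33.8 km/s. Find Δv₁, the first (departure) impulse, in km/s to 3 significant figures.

From the circular-orbit relation v² = μ/r at r = 1.11×10^5 km: μ = v²r = (33.8)² × 1.11×10^5 = 1.26811×10^8 km³/s².
Transfer-ellipse semi-major axis a_t = (r₁ + r₂)/2 = (1.110×10^5 + 8.870×10^5)/2 = 4.990×10^5 km.
Circular speed at r = 1.110×10^5 km: v_c = √(μ/r) = 33.80 km/s.
Vis-viva on the transfer ellipse at r = 1.110×10^5 km gives v_t = √[μ(2/r − 1/a_t)] = 45.06 km/s.
Δv₁ = |v_t − v_c| = |45.06 − 33.80| = 11.26 km/s.

Δv₁ = 11.3 km/s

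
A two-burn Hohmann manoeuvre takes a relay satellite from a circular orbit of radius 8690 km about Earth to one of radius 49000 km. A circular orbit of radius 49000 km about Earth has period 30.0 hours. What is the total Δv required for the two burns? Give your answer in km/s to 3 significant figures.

Δv = 3.34 km/s

From Kepler's third law T² = 4π²r³/μ at r = 49000 km, T = 30.0 hours = 30.0 × 3600 s = 1.080×10^5 s: μ = 4π²r³/T² = 3.98199×10^5 km³/s².
Transfer-ellipse semi-major axis a_t = (r₁ + r₂)/2 = (8690 + 49000)/2 = 28845 km.
At r₁ the circular-orbit speed is v₁ = √(μ/r₁) = 6.769247 km/s.
Transfer-orbit speed at r₁ (vis-viva equation): v_p = √[μ(2/r₁ − 1/a_t)] = 8.822733 km/s.
First burn Δv₁ = |v_p − v₁| = 2.05349 km/s.
Circular speed at r₂: v₂ = √(μ/r₂) = 2.85070 km/s.
Transfer-orbit speed at r₂: v_a = √[μ(2/r₂ − 1/a_t)] = 1.56468 km/s.
Second burn Δv₂ = |v₂ − v_a| = 1.28602 km/s.
Δv = Δv₁ + Δv₂ = 2.05349 + 1.28602 = 3.340 km/s.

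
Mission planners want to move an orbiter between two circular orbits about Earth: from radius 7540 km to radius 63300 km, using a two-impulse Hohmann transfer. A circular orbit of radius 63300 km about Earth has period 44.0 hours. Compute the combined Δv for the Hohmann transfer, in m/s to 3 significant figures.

From Kepler's third law T² = 4π²r³/μ at r = 63300 km, T = 44.0 hours = 44.0 × 3600 s = 1.584×10^5 s: μ = 4π²r³/T² = 3.99081×10^5 km³/s².
Transfer-ellipse semi-major axis a_t = (r₁ + r₂)/2 = (7540 + 63300)/2 = 35420 km.
Circular speed at r₁: v₁ = √(μ/r₁) = √(3.99081×10^5/7540) = 7.275 km/s.
On the transfer ellipse at r₁, v² = μ(2/r − 1/a) gives v_p = √[μ(2/r₁ − 1/a_t)] = 9.726 km/s.
First burn Δv₁ = |v_p − v₁| = 2.451 km/s.
Circular speed at r₂: v₂ = √(μ/r₂) = 2.5109 km/s.
Transfer-orbit speed at r₂: v_a = √[μ(2/r₂ − 1/a_t)] = 1.1585 km/s.
Second burn Δv₂ = |v₂ − v_a| = 1.352 km/s.
Total Δv = Δv₁ + Δv₂ = 3.803 km/s.

Δv = 3800 m/s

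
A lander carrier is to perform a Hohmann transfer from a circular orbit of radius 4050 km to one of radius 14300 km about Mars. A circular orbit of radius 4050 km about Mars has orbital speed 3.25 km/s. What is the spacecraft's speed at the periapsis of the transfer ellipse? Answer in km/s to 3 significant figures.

v = 4.06 km/s

From the circular-orbit relation v² = μ/r at r = 4050 km: μ = v²r = (3.25)² × 4050 = 42778.1 km³/s².
Transfer-ellipse semi-major axis a_t = (r₁ + r₂)/2 = (4050 + 14300)/2 = 9175 km.
The periapsis of the transfer ellipse is at r = 4050 km.
From the vis-viva equation, v = √[μ(2/r − 1/a_t)] = 4.057 km/s.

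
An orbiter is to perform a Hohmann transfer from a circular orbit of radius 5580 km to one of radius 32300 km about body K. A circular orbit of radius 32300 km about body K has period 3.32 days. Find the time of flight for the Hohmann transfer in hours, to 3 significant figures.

From Kepler's third law T² = 4π²r³/μ at r = 32300 km, T = 3.32 days = 3.32 × 86400 s = 2.86848×10^5 s: μ = 4π²r³/T² = 16168.3 km³/s².
The Hohmann ellipse has a_t = (r₁ + r₂)/2 = 18940 km.
By Kepler's third law the transfer-orbit period is T = 2π√(a_t³/μ), so t = T/2 = 64400 s.
Converting: 64400 s ÷ 3600 s/hour = 17.9 hours.

t = 17.9 hours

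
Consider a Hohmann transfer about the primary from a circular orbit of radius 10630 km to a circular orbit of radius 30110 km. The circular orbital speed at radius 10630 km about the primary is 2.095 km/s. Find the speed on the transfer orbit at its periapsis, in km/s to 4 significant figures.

v = 2.547 km/s

From the circular-orbit relation v² = μ/r at r = 10630 km: μ = v²r = (2.095)² × 10630 = 46655.3 km³/s².
The Hohmann ellipse has a_t = (r₁ + r₂)/2 = 20370 km.
At periapsis, r = 10630 km.
Applying v² = μ(2/r − 1/a_t): v = 2.547 km/s.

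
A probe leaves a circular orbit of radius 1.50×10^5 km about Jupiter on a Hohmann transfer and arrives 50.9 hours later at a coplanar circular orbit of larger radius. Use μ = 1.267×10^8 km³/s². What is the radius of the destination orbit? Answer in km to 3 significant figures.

Transfer time t = 50.9 hours = 1.8324×10^5 s, and t = π√(a_t³/μ).
So a_t = (μ t²/π²)^(1/3) = (1.267×10^8 × (1.8324×10^5)² / π²)^(1/3) = 7.5539×10^5 km.
Since a_t = (r₁ + r₂)/2, r₂ = 2a_t − r₁ = 2×7.5539×10^5 − 1.500×10^5 = 1.36078×10^6 km.

r₂ = 1.36×10^6 km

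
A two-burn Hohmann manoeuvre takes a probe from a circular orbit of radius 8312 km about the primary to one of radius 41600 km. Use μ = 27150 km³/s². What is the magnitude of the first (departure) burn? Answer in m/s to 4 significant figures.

Semi-major axis of the transfer orbit: a_t = (8312 + 41600)/2 = 24956 km.
Circular speed at r = 8312 km: v_c = √(μ/r) = 1.8073 km/s.
Transfer-orbit speed at the same r (vis-viva, a = a_t): v_t = √[μ(2/r − 1/a_t)] = 2.3334 km/s.
Δv₁ = |v_t − v_c| = |2.3334 − 1.8073| = 0.5261 km/s.

Δv₁ = 526.1 m/s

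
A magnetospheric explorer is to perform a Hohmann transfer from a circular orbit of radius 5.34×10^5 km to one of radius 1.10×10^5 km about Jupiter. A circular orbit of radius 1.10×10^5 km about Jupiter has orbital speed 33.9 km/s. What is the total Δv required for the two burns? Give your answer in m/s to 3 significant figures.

From the circular-orbit relation v² = μ/r at r = 1.10×10^5 km: μ = v²r = (33.9)² × 1.10×10^5 = 1.26413×10^8 km³/s².
The Hohmann ellipse has a_t = (r₁ + r₂)/2 = 3.220×10^5 km.
Circular speed at r₁: v₁ = √(μ/r₁) = √(1.26413×10^8/5.340×10^5) = 15.386 km/s.
Transfer-orbit speed at r₁ (vis-viva): v_a = √[μ(2/r₁ − 1/a_t)] = 8.9928 km/s.
First burn Δv₁ = |v_a − v₁| = 6.393 km/s.
Circular speed at r₂: v₂ = √(μ/r₂) = 33.900 km/s.
Transfer-orbit speed at r₂: v_p = √[μ(2/r₂ − 1/a_t)] = 43.656 km/s.
Second burn Δv₂ = |v₂ − v_p| = 9.756 km/s.
Total Δv = Δv₁ + Δv₂ = 16.15 km/s.

Δv = 16100 m/s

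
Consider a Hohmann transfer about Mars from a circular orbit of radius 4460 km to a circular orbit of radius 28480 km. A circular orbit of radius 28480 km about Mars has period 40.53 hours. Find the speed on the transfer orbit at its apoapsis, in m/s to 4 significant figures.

v = 638.2 m/s

From Kepler's third law T² = 4π²r³/μ at r = 28480 km, T = 40.53 hours = 40.53 × 3600 s = 1.45908×10^5 s: μ = 4π²r³/T² = 42837.2 km³/s².
Semi-major axis of the transfer orbit: a_t = (4460 + 28480)/2 = 16470 km.
At apoapsis, r = 28480 km.
Vis-viva: v = √[μ(2/r − 1/a_t)] = √[42837.2 × (2/28480 − 1/16470)] = 0.6382 km/s.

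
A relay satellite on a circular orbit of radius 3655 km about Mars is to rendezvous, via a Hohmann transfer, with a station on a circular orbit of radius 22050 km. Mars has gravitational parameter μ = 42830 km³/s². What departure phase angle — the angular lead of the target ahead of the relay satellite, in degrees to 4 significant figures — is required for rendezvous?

Transfer-ellipse semi-major axis a_t = (r₁ + r₂)/2 = (3655 + 22050)/2 = 12852.5 km.
Transfer time t = π√(a_t³/μ) = 22120 s.
The target's mean motion on its circular orbit is ω₂ = √(μ/r₂³) = 6.321×10^-5 rad/s.
Angle swept by the target during transfer: ω₂·t = 1.398 rad = 80.10°.
Arrival is 180° from departure on the ellipse, so φ = 180° − 80.10° = 99.90°.

φ = 99.90°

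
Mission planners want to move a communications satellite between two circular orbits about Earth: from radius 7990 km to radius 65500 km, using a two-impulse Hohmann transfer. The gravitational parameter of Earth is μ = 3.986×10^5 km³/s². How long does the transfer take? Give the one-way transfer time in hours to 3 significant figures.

t = 9.74 hours

The Hohmann ellipse has a_t = (r₁ + r₂)/2 = 36745 km.
Half the transfer-orbit period gives t = π√(a_t³/μ) = 35050 s.
Converting: 35050 s ÷ 3600 s/hour = 9.74 hours.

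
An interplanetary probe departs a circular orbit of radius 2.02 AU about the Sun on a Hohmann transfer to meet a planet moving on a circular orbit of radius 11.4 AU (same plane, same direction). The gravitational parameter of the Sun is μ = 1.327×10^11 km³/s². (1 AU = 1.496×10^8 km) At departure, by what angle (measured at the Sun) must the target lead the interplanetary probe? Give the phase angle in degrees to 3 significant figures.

In km: r₁ = 2.02 × 1.496×10^8 = 3.02192×10^8 km; r₂ = 11.4 × 1.496×10^8 = 1.70544×10^9 km.
The Hohmann ellipse has a_t = (r₁ + r₂)/2 = 1.003816×10^9 km.
The half-period of the transfer ellipse is t = π√(a_t³/μ) = 2.742809×10^8 s.
The target's mean motion on its circular orbit is ω₂ = √(μ/r₂³) = 5.172265×10^-9 rad/s.
Angle swept by the target during transfer: ω₂·t = 1.41865 rad = 81.28°.
Arrival is 180° from departure on the ellipse, so φ = 180° − 81.28° = 98.7°.

φ = 98.7°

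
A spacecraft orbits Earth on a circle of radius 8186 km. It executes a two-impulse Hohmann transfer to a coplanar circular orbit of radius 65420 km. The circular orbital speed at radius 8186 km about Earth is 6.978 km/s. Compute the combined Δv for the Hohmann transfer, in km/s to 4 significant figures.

Δv = 3.630 km/s

From the circular-orbit relation v² = μ/r at r = 8186 km: μ = v²r = (6.978)² × 8186 = 3.98597×10^5 km³/s².
The Hohmann ellipse has a_t = (r₁ + r₂)/2 = 36803 km.
Circular speed at r₁: v₁ = √(μ/r₁) = √(3.98597×10^5/8186) = 6.9780 km/s.
On the transfer ellipse at r₁, v² = μ(2/r − 1/a) gives v_p = √[μ(2/r₁ − 1/a_t)] = 9.3035 km/s.
First burn Δv₁ = |v_p − v₁| = 2.3255 km/s.
At r₂, v₂ = √(μ/r₂) = 2.46838 km/s.
Transfer-orbit speed at r₂: v_a = √[μ(2/r₂ − 1/a_t)] = 1.16414 km/s.
Second burn Δv₂ = |v₂ − v_a| = 1.3042 km/s.
Δv = Δv₁ + Δv₂ = 2.3255 + 1.3042 = 3.630 km/s.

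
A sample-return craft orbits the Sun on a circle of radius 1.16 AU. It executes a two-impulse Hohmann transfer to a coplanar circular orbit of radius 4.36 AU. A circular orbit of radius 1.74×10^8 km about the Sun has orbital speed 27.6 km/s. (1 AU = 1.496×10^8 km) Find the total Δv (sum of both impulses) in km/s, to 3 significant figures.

From the circular-orbit relation v² = μ/r at r = 1.74×10^8 km: μ = v²r = (27.6)² × 1.74×10^8 = 1.32546×10^11 km³/s².
In km: r₁ = 1.16 × 1.496×10^8 = 1.73536×10^8 km; r₂ = 4.36 × 1.496×10^8 = 6.52256×10^8 km.
Semi-major axis of the transfer orbit: a_t = (1.73536×10^8 + 6.52256×10^8)/2 = 4.12896×10^8 km.
At r₁ the circular-orbit speed is v₁ = √(μ/r₁) = 27.637 km/s.
On the transfer ellipse at r₁, vis-viva gives v_p = √[μ(2/r₁ − 1/a_t)] = 34.736 km/s.
First burn Δv₁ = |v_p − v₁| = 7.099 km/s.
Circular speed at r₂: v₂ = √(μ/r₂) = 14.2552 km/s.
Transfer-orbit speed at r₂: v_a = √[μ(2/r₂ − 1/a_t)] = 9.24164 km/s.
Second burn Δv₂ = |v₂ − v_a| = 5.014 km/s.
Total Δv = Δv₁ + Δv₂ = 12.11 km/s.

Δv = 12.1 km/s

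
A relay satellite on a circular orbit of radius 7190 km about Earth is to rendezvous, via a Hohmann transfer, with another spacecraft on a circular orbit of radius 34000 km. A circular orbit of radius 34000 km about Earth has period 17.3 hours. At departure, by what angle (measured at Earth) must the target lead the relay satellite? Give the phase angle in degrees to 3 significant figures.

From Kepler's third law T² = 4π²r³/μ at r = 34000 km, T = 17.3 hours = 17.3 × 3600 s = 62280 s: μ = 4π²r³/T² = 4.00036×10^5 km³/s².
Transfer-ellipse semi-major axis a_t = (r₁ + r₂)/2 = (7190 + 34000)/2 = 20595 km.
Transfer time t = π√(a_t³/μ) = 14680 s.
Target angular speed ω₂ = √(μ/r₂³) = 1.009×10^-4 rad/s.
Angle swept by the target during transfer: ω₂·t = 1.481 rad = 84.86°.
Arrival is 180° from departure on the ellipse, so φ = 180° − 84.86° = 95.1°.

φ = 95.1°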